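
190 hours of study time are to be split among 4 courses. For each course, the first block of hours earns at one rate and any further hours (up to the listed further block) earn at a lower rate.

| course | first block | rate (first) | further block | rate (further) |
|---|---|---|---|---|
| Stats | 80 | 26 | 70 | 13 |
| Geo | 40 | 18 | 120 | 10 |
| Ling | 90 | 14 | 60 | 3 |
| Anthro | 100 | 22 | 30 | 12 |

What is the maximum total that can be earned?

4460

Rank every tier by rate: Stats/T1 26 > Anthro/T1 22 > Geo/T1 18 > Ling/T1 14 > Stats/T2 13 > Anthro/T2 12 > Geo/T2 10 > Ling/T2 3.
Stats T1 at 26: fill all 80 → 110 left.
Fill Anthro T1 block (100 at 22) → 10 left.
Geo/T1: +10 of 40 at 18; pool empty.
Total = 26×80 + 22×100 + 18×10 = 4460.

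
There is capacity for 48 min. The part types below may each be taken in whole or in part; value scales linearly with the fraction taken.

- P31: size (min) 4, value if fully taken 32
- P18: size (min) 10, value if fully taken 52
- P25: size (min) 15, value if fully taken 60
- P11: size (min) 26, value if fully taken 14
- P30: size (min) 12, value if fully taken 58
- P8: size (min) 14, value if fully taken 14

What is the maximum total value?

Rank by value-to-size ratio: P31 32/4≈8, P18 52/10≈5.2, P30 58/12≈4.83, P25 60/15≈4, P8 14/14≈1, P11 14/26≈0.538.
Take all of P31 (4 min, value 32) → 44 min left.
All 10 min of P18 fit (value 52) → 34 remain.
Take all of P30 (12 min, value 58) → 22 min left.
All 15 min of P25 fit (value 60) → 7 remain.
Only 7 min remain; take 7/14 of P8 for value 14×7/14 = 7.
Total value = 209.

209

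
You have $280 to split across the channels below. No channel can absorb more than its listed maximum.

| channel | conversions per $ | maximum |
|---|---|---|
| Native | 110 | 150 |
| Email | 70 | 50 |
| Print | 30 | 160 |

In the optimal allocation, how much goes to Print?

80

Order the channels by conversions per $: Native 110 > Email 70 > Print 30.
Native takes 150 to reach its cap of 150 ; 130 left.
Email takes 50 to reach its cap of 50 ; 80 left.
Print has room for 160 but only 80 remain, so it gets 80.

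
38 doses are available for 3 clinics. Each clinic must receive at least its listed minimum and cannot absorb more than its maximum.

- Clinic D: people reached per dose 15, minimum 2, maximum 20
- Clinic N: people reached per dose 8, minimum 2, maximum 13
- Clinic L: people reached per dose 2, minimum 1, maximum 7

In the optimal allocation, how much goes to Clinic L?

5

Meeting every minimum uses 2+2+1 = 5 doses, leaving 33.
Highest people reached per dose first: Clinic D 15 > Clinic N 8 > Clinic L 2.
Give Clinic D 18 more to hit its cap of 20 — 15 left.
Clinic N takes 11 more to reach its cap of 13 — 4 left.
Clinic L has room for 6 more but only 4 remain, so it gets 5.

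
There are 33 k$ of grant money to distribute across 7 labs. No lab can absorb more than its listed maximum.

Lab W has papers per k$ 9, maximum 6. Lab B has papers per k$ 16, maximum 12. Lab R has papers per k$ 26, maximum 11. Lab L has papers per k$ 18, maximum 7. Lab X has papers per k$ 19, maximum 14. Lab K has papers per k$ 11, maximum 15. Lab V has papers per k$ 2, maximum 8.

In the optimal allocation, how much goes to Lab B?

Highest papers per k$ first: Lab R 26 > Lab X 19 > Lab L 18 > Lab B 16 > Lab K 11 > Lab W 9 > Lab V 2.
Give Lab R 11 to hit its cap of 11 ; 22 left.
Give Lab X 14 to hit its cap of 14 ; 8 left.
Lab L: +7 to 7 (cap) ; 1 left.
Lab B: +1 (room for 12) → 1. Pool exhausted.

1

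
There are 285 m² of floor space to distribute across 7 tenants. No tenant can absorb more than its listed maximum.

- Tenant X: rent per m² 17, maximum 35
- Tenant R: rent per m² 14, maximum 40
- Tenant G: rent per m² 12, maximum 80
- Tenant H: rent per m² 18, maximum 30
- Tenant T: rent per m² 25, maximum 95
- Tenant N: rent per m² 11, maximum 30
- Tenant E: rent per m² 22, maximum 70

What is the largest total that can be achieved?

Rank by rent per m²: Tenant T 25 > Tenant E 22 > Tenant H 18 > Tenant X 17 > Tenant R 14 > Tenant G 12 > Tenant N 11.
Give Tenant T 95 to hit its cap of 95 → 190 left.
Tenant E: +70 to 70 (cap) → 120 left.
Tenant H takes 30 to reach its cap of 30 → 90 left.
Tenant X takes 35 to reach its cap of 35 → 55 left.
Tenant R: +40 to 40 (cap) → 15 left.
Only 15 left; Tenant G takes them to reach 15.
Total = 17×35 + 14×40 + 12×15 + 18×30 + 25×95 + 22×70 = 5790.

5790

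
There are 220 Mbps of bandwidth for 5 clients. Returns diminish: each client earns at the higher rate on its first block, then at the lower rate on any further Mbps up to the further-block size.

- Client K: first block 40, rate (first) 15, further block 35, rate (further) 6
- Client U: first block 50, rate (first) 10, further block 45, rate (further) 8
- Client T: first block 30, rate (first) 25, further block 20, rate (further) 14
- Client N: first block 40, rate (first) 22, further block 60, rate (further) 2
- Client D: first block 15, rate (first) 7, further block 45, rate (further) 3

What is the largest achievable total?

Rank every tier by rate: Client T/first 25 > Client N/first 22 > Client K/first 15 > Client T/second 14 > Client U/first 10 > Client U/second 8 > Client D/first 7 > Client K/second 6 > Client D/second 3 > Client N/second 2.
Client T first at 25: fill all 30 ; 190 left.
Client N first at 22: fill all 40 ; 150 left.
Client K/first (15): +40 ; 110 left.
Client T second at 14: fill all 20 ; 90 left.
Client U/first (10): +50 ; 40 left.
40 remain; put them into Client U second at 8.
Total = 25×30 + 22×40 + 15×40 + 14×20 + 10×50 + 8×40 = 3330.

3330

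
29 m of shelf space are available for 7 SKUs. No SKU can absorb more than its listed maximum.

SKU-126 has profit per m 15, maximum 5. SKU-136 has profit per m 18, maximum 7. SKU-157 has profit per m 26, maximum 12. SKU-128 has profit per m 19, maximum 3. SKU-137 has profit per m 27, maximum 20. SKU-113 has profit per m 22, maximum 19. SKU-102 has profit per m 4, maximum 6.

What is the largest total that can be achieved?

774

Highest profit per m first: SKU-137 27 > SKU-157 26 > SKU-113 22 > SKU-128 19 > SKU-136 18 > SKU-126 15 > SKU-102 4.
SKU-137 takes 20 to reach its cap of 20 ; 9 left.
SKU-157: +9 (room for 12) → 9. Pool exhausted.
Total = 26×9 + 27×20 = 774.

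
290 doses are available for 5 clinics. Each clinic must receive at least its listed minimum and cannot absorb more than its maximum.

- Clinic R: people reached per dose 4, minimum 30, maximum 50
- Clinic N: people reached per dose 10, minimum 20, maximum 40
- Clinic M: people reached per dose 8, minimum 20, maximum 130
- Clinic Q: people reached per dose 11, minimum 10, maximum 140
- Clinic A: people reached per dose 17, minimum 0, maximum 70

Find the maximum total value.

Meeting every minimum uses 30+20+20+10+0 = 80 doses, leaving 210.
Rank by people reached per dose: Clinic A 17 > Clinic Q 11 > Clinic N 10 > Clinic M 8 > Clinic R 4.
Clinic A: +70 to 70 (cap) — 140 left.
Give Clinic Q 130 more to hit its cap of 140 — 10 left.
Only 10 left; Clinic N takes them to reach 30.
Total = 4×30 + 10×30 + 8×20 + 11×140 + 17×70 = 3310.

3310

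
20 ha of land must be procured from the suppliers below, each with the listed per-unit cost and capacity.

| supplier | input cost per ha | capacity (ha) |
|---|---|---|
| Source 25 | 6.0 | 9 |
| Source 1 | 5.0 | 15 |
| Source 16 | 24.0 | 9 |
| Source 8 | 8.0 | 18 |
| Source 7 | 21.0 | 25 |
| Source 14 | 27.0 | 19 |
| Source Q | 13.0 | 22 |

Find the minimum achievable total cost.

Cheapest first:
Take 15 from Source 1 at 5.0 → need 5 more.
Take 5 from Source 25 at 6.0 to finish.
Source 8, Source Q, Source 7, Source 16, Source 14: unused.
Cost = 15×5.0 + 5×6.0 = 105.

105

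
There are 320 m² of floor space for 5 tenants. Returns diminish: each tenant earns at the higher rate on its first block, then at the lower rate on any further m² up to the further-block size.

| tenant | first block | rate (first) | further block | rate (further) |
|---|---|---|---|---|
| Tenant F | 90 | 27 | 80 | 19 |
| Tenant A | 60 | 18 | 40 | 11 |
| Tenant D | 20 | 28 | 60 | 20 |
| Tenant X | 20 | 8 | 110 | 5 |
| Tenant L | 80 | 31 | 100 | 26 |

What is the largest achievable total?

Order all 10 blocks by rate: Tenant L/first 31 > Tenant D/first 28 > Tenant F/first 27 > Tenant L/second 26 > Tenant D/second 20 > Tenant F/second 19 > Tenant A/first 18 > Tenant A/second 11 > Tenant X/first 8 > Tenant X/second 5.
Tenant L/first (31): +80 → 240 left.
Tenant D first at 28: fill all 20 → 220 left.
Tenant F first at 27: fill all 90 → 130 left.
Tenant L/second (26): +100 → 30 left.
Tenant D/second: +30 of 60 at 20; pool empty.
Total = 31×80 + 28×20 + 27×90 + 26×100 + 20×30 = 8670.

8670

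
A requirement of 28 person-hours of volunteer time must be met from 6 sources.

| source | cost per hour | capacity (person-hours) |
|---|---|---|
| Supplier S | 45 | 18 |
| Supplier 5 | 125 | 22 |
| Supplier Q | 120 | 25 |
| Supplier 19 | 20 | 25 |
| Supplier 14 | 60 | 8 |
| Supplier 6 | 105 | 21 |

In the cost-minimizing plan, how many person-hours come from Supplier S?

Fill from the cheapest source first.
Supplier 19 (20): use full 25 → 3 person-hours to go.
Supplier S (45): take the remaining 3 → done.
Supplier 14, Supplier 6, Supplier Q, Supplier 5: unused.

3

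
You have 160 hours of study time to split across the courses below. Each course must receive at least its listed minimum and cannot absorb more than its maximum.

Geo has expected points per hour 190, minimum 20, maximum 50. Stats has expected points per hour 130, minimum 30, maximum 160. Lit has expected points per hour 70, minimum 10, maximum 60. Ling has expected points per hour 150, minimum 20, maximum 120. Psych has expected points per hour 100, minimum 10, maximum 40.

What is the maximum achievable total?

Meeting every minimum uses 20+30+10+20+10 = 90 hours, leaving 70.
Rank by expected points per hour: Geo 190 > Ling 150 > Stats 130 > Psych 100 > Lit 70.
Give Geo 30 more to hit its cap of 50 — 40 left.
Only 40 left; Ling takes them to reach 60.
Total = 190×50 + 130×30 + 70×10 + 150×60 + 100×10 = 24100.

24100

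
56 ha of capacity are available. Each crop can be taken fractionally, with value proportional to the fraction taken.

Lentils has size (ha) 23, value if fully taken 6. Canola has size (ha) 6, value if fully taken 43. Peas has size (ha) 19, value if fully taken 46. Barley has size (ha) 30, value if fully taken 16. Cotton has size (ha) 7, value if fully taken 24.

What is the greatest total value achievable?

Sort by value density: Canola 43/6≈7.17, Cotton 24/7≈3.43, Peas 46/19≈2.42, Barley 16/30≈0.533, Lentils 6/23≈0.261.
Take all of Canola (6 ha, value 43) ; 50 ha left.
Cotton: take in full, 7 ha for value 24 ; 43 left.
Peas: take in full, 19 ha for value 46 ; 24 left.
Only 24 ha remain; take 24/30 of Barley for value 16×24/30 = 12.8.
Total value = 125.8.

125.8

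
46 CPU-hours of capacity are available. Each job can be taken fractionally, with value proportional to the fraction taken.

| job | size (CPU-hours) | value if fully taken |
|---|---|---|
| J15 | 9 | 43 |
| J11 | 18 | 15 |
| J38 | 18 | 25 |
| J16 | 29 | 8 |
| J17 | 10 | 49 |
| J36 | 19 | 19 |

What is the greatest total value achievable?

Best value per unit of size first: J17 49/10≈4.9, J15 43/9≈4.78, J38 25/18≈1.39, J36 19/19≈1, J11 15/18≈0.833, J16 8/29≈0.276.
All 10 CPU-hours of J17 fit (value 49) → 36 remain.
All 9 CPU-hours of J15 fit (value 43) → 27 remain.
J38: take in full, 18 CPU-hours for value 25 → 9 left.
9 CPU-hours left: a 9/19 share of J36 gives 19×9/19 = 9.
Total value = 126.

126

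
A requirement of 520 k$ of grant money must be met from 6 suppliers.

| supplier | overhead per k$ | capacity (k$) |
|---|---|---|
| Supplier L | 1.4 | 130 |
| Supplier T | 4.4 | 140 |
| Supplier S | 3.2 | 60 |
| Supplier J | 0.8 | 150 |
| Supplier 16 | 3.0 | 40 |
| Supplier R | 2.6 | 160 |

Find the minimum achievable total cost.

966

Cheapest first:
Take 150 from Supplier J at 0.8 → need 370 more.
Supplier L (1.4): use full 130 → 240 k$ to go.
Supplier R (2.6): use full 160 → 80 k$ to go.
Take 40 from Supplier 16 at 3.0 → need 40 more.
Supplier S (3.2): take the remaining 40 → done.
Supplier T: unused.
Cost = 150×0.8 + 130×1.4 + 160×2.6 + 40×3.0 + 40×3.2 = 966.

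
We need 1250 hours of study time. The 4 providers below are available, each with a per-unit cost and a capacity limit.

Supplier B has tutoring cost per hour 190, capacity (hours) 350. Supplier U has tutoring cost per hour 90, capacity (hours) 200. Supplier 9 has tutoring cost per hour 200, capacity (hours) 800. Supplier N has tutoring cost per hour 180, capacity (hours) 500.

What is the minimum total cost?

Use providers in increasing cost order.
Take 200 from Supplier U at 90 → need 1050 more.
Supplier N (180): use full 500 → 550 hours to go.
Take 350 from Supplier B at 190 → need 200 more.
Supplier 9 (200): take the remaining 200 → done.
Cost = 200×90 + 500×180 + 350×190 + 200×200 = 214500.

214500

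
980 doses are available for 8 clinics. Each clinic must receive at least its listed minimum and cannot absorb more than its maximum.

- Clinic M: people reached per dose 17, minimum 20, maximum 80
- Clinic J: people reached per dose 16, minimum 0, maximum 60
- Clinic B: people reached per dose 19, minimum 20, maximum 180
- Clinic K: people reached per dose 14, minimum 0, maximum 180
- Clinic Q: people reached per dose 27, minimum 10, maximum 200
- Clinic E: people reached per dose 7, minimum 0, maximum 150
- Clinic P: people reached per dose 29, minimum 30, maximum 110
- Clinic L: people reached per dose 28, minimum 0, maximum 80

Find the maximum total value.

19720

Meeting every minimum uses 20+0+20+0+10+0+30+0 = 80 doses, leaving 900.
Order the clinics by people reached per dose: Clinic P 29 > Clinic L 28 > Clinic Q 27 > Clinic B 19 > Clinic M 17 > Clinic J 16 > Clinic K 14 > Clinic E 7.
Clinic P takes 80 more to reach its cap of 110 → 820 left.
Clinic L: +80 to 80 (cap) → 740 left.
Give Clinic Q 190 more to hit its cap of 200 → 550 left.
Clinic B: +160 to 180 (cap) → 390 left.
Give Clinic M 60 more to hit its cap of 80 → 330 left.
Clinic J: +60 to 60 (cap) → 270 left.
Clinic K takes 180 more to reach its cap of 180 → 90 left.
Clinic E has room for 150 more but only 90 remain, so it gets 90.
Total = 17×80 + 16×60 + 19×180 + 14×180 + 27×200 + 7×90 + 29×110 + 28×80 = 19720.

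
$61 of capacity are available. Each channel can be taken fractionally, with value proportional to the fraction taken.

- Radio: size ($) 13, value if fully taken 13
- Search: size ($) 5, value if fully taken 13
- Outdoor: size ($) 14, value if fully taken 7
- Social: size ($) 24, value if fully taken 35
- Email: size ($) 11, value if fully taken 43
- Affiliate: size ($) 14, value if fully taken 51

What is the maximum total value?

149

Rank by value-to-size ratio: Email 43/11≈3.91, Affiliate 51/14≈3.64, Search 13/5≈2.6, Social 35/24≈1.46, Radio 13/13≈1, Outdoor 7/14≈0.5.
Take all of Email (11 $, value 43) — 50 $ left.
All 14 $ of Affiliate fit (value 51) — 36 remain.
Search: take in full, 5 $ for value 13 — 31 left.
All 24 $ of Social fit (value 35) — 7 remain.
7 $ left: a 7/13 share of Radio gives 13×7/13 = 7.
Total value = 149.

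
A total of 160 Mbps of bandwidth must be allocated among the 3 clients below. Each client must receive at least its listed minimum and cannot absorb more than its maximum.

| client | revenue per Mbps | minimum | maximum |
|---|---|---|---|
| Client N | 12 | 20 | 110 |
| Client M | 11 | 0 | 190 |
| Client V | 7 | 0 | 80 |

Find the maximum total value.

1870

Meeting every minimum uses 20+0+0 = 20 Mbps, leaving 140.
Order the clients by revenue per Mbps: Client N 12 > Client M 11 > Client V 7.
Client N takes 90 more to reach its cap of 110 → 50 left.
Only 50 left; Client M takes them to reach 50.
Total = 12×110 + 11×50 = 1870.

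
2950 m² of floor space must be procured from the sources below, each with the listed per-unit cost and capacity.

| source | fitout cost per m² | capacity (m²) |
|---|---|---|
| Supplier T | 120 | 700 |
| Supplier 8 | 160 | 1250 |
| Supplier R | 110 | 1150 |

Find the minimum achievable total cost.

386500

Cheapest first:
Supplier R at 110: take all 1150 m² → 1800 still needed.
Supplier T (120): use full 700 → 1100 m² to go.
Supplier 8 (160): take the remaining 1100 → done.
Cost = 1150×110 + 700×120 + 1100×160 = 386500.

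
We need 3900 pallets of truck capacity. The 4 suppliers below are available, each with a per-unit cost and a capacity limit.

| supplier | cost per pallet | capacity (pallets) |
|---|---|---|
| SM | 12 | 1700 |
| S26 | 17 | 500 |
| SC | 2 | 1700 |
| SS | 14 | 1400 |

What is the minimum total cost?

Use suppliers in increasing cost order.
SC at 2: take all 1700 pallets → 2200 still needed.
SM at 12: take all 1700 pallets → 500 still needed.
SS at 14: take 500 of its 1400 → requirement met.
S26: unused.
Cost = 1700×2 + 1700×12 + 500×14 = 30800.

30800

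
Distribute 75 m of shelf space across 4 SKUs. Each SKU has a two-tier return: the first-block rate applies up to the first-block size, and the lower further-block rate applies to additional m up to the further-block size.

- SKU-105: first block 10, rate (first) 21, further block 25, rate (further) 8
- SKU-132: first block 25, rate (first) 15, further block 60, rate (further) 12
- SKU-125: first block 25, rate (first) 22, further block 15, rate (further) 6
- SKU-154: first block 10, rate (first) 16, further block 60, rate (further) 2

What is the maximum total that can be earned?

Treat each block as its own option and order by rate: SKU-125/tier1 22 > SKU-105/tier1 21 > SKU-154/tier1 16 > SKU-132/tier1 15 > SKU-132/tier2 12 > SKU-105/tier2 8 > SKU-125/tier2 6 > SKU-154/tier2 2.
SKU-125 tier1 at 22: fill all 25 → 50 left.
SKU-105 tier1 at 21: fill all 10 → 40 left.
Fill SKU-154 tier1 block (10 at 16) → 30 left.
SKU-132 tier1 at 15: fill all 25 → 5 left.
SKU-132 tier2 at 12: only 5 left, fill 5.
Total = 22×25 + 21×10 + 16×10 + 15×25 + 12×5 = 1355.

1355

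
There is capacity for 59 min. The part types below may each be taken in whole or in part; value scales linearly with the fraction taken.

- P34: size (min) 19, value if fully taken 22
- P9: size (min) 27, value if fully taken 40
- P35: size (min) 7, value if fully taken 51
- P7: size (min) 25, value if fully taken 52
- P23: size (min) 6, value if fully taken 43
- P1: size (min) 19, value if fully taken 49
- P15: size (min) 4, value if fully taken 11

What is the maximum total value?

Sort by value density: P35 51/7≈7.29, P23 43/6≈7.17, P15 11/4≈2.75, P1 49/19≈2.58, P7 52/25≈2.08, P9 40/27≈1.48, P34 22/19≈1.16.
Take all of P35 (7 min, value 51) ; 52 min left.
Take all of P23 (6 min, value 43) ; 46 min left.
Take all of P15 (4 min, value 11) ; 42 min left.
All 19 min of P1 fit (value 49) ; 23 remain.
23 min left: a 23/25 share of P7 gives 52×23/25 = 47.84.
Total value = 201.84.

201.84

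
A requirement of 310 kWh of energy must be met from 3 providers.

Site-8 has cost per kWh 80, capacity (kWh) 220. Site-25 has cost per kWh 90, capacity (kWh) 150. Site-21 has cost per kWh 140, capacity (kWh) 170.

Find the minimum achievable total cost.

25700

Fill from the cheapest provider first.
Take 220 from Site-8 at 80 — need 90 more.
Take 90 from Site-25 at 90 to finish.
Site-21: unused.
Cost = 220×80 + 90×90 = 25700.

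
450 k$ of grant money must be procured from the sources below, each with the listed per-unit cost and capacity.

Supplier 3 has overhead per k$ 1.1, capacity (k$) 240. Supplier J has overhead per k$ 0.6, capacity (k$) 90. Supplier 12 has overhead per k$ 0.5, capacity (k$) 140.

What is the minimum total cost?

Cheapest first:
Supplier 12 at 0.5: take all 140 k$ ; 310 still needed.
Supplier J (0.6): use full 90 ; 220 k$ to go.
Take 220 from Supplier 3 at 1.1 to finish.
Cost = 140×0.5 + 90×0.6 + 220×1.1 = 366.

366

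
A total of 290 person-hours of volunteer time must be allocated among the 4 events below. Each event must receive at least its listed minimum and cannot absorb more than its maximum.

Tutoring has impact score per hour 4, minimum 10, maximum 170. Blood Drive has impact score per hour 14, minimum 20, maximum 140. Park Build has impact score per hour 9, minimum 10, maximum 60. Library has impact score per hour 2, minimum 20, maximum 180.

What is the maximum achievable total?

2820

Meeting every minimum uses 10+20+10+20 = 60 person-hours, leaving 230.
Rank by impact score per hour: Blood Drive 14 > Park Build 9 > Tutoring 4 > Library 2.
Blood Drive takes 120 more to reach its cap of 140 — 110 left.
Give Park Build 50 more to hit its cap of 60 — 60 left.
Only 60 left; Tutoring takes them to reach 70.
Total = 4×70 + 14×140 + 9×60 + 2×20 = 2820.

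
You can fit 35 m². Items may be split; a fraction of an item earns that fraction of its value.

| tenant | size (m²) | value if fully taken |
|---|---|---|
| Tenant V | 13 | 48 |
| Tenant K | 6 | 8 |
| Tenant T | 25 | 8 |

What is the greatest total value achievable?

61.12

Sort by value density: Tenant V 48/13≈3.69, Tenant K 8/6≈1.33, Tenant T 8/25≈0.32.
Take all of Tenant V (13 m², value 48) — 22 m² left.
All 6 m² of Tenant K fit (value 8) — 16 remain.
Fill the last 16 m² with part of Tenant T: 16/25 of it earns 5.12.
Total value = 61.12.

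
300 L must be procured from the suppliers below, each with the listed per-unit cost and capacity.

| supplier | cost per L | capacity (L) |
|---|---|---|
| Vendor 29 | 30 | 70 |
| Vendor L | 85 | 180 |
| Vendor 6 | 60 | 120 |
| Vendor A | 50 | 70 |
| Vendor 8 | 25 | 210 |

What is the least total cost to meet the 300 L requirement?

Cheapest first:
Vendor 8 at 25: take all 210 L ; 90 still needed.
Vendor 29 at 30: take all 70 L ; 20 still needed.
Vendor A (50): take the remaining 20 ; done.
Vendor 6, Vendor L: unused.
Cost = 210×25 + 70×30 + 20×50 = 8350.

8350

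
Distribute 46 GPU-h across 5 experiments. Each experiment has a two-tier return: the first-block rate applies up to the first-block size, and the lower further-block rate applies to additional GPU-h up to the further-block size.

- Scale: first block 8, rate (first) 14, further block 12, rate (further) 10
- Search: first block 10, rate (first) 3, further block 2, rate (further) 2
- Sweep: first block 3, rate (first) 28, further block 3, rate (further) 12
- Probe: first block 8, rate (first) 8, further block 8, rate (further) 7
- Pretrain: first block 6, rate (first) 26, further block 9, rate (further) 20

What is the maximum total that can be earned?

Rank every tier by rate: Sweep/T1 28 > Pretrain/T1 26 > Pretrain/T2 20 > Scale/T1 14 > Sweep/T2 12 > Scale/T2 10 > Probe/T1 8 > Probe/T2 7 > Search/T1 3 > Search/T2 2.
Sweep/T1 (28): +3 ; 43 left.
Pretrain T1 at 26: fill all 6 ; 37 left.
Fill Pretrain T2 block (9 at 20) ; 28 left.
Scale T1 at 14: fill all 8 ; 20 left.
Sweep/T2 (12): +3 ; 17 left.
Fill Scale T2 block (12 at 10) ; 5 left.
Probe/T1: +5 of 8 at 8; pool empty.
Total = 28×3 + 26×6 + 20×9 + 14×8 + 12×3 + 10×12 + 8×5 = 728.

728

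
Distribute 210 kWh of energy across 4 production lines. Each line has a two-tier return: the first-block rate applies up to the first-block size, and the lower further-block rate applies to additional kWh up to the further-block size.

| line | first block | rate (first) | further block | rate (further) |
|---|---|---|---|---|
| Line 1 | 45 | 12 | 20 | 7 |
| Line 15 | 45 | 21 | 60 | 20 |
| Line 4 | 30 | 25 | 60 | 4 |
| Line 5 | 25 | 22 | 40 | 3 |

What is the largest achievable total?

4020

Order all 8 blocks by rate: Line 4/T1 25 > Line 5/T1 22 > Line 15/T1 21 > Line 15/T2 20 > Line 1/T1 12 > Line 1/T2 7 > Line 4/T2 4 > Line 5/T2 3.
Line 4 T1 at 25: fill all 30 — 180 left.
Fill Line 5 T1 block (25 at 22) — 155 left.
Line 15 T1 at 21: fill all 45 — 110 left.
Fill Line 15 T2 block (60 at 20) — 50 left.
Fill Line 1 T1 block (45 at 12) — 5 left.
Line 1/T2: +5 of 20 at 7; pool empty.
Total = 25×30 + 22×25 + 21×45 + 20×60 + 12×45 + 7×5 = 4020.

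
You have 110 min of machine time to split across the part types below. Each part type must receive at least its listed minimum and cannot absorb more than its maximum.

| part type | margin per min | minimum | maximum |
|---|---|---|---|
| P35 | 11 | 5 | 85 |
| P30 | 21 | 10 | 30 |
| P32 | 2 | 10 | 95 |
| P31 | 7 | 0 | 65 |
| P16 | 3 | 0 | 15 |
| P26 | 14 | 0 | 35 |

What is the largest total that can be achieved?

Meeting every minimum uses 5+10+10+0+0+0 = 25 min, leaving 85.
Order the part types by margin per min: P30 21 > P26 14 > P35 11 > P31 7 > P16 3 > P32 2.
P30 takes 20 more to reach its cap of 30 → 65 left.
Give P26 35 more to hit its cap of 35 → 30 left.
Only 30 left; P35 takes them to reach 35.
Total = 11×35 + 21×30 + 2×10 + 14×35 = 1525.

1525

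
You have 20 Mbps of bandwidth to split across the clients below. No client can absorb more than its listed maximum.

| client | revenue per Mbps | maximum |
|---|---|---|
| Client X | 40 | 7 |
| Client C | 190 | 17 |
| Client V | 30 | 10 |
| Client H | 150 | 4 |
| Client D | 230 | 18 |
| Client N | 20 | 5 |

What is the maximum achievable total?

Rank by revenue per Mbps: Client D 230 > Client C 190 > Client H 150 > Client X 40 > Client V 30 > Client N 20.
Client D: +18 to 18 (cap) → 2 left.
Client C: +2 (room for 17) → 2. Pool exhausted.
Total = 190×2 + 230×18 = 4520.

4520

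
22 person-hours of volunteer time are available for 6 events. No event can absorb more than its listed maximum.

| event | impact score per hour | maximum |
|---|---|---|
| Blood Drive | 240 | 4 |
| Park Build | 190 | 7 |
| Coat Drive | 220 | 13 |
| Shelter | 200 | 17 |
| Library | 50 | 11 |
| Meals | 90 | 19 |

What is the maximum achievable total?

Rank by impact score per hour: Blood Drive 240 > Coat Drive 220 > Shelter 200 > Park Build 190 > Meals 90 > Library 50.
Blood Drive takes 4 to reach its cap of 4 → 18 left.
Give Coat Drive 13 to hit its cap of 13 → 5 left.
Shelter has room for 17 but only 5 remain, so it gets 5.
Total = 240×4 + 220×13 + 200×5 = 4820.

4820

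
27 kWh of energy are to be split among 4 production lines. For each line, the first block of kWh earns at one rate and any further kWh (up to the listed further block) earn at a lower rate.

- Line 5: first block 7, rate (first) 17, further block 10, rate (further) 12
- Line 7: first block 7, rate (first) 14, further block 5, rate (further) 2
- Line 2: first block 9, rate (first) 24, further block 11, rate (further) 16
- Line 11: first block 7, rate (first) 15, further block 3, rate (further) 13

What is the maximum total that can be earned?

Rank every tier by rate: Line 2/first 24 > Line 5/first 17 > Line 2/second 16 > Line 11/first 15 > Line 7/first 14 > Line 11/second 13 > Line 5/second 12 > Line 7/second 2.
Line 2 first at 24: fill all 9 — 18 left.
Line 5 first at 17: fill all 7 — 11 left.
Line 2/second (16): +11 — 0 left.
Total = 24×9 + 17×7 + 16×11 = 511.

511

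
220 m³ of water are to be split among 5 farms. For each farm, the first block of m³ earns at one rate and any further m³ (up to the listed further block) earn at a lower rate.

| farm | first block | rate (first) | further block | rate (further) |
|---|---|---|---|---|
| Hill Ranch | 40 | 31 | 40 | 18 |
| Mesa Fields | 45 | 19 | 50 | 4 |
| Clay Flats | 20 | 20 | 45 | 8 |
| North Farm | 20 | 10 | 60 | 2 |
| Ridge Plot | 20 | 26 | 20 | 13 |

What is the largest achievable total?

4315

Treat each block as its own option and order by rate: Hill Ranch/first 31 > Ridge Plot/first 26 > Clay Flats/first 20 > Mesa Fields/first 19 > Hill Ranch/second 18 > Ridge Plot/second 13 > North Farm/first 10 > Clay Flats/second 8 > Mesa Fields/second 4 > North Farm/second 2.
Hill Ranch/first (31): +40 — 180 left.
Fill Ridge Plot first block (20 at 26) — 160 left.
Clay Flats first at 20: fill all 20 — 140 left.
Fill Mesa Fields first block (45 at 19) — 95 left.
Hill Ranch/second (18): +40 — 55 left.
Ridge Plot second at 13: fill all 20 — 35 left.
North Farm/first (10): +20 — 15 left.
Clay Flats/second: +15 of 45 at 8; pool empty.
Total = 31×40 + 26×20 + 20×20 + 19×45 + 18×40 + 13×20 + 10×20 + 8×15 = 4315.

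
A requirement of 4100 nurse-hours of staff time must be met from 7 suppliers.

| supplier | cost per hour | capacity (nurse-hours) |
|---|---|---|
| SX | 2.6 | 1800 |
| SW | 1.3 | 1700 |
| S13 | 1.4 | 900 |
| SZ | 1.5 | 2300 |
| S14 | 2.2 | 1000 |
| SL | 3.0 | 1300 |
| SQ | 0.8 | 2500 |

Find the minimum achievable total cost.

Fill from the cheapest supplier first.
Take 2500 from SQ at 0.8 ; need 1600 more.
SW at 1.3: take 1600 of its 1700 ; requirement met.
S13, SZ, S14, SX, SL: unused.
Cost = 2500×0.8 + 1600×1.3 = 4080.

4080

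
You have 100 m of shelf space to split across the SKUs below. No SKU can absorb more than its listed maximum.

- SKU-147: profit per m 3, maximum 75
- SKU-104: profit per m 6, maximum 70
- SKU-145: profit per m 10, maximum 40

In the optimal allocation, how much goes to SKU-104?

Order the SKUs by profit per m: SKU-145 10 > SKU-104 6 > SKU-147 3.
Give SKU-145 40 to hit its cap of 40 → 60 left.
SKU-104: +60 (room for 70) → 60. Pool exhausted.

60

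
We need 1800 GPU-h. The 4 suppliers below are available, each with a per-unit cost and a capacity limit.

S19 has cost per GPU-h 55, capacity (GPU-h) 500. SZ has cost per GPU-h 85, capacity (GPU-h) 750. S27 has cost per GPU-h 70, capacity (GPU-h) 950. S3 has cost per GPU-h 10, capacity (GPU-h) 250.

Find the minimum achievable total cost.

105000

Use suppliers in increasing cost order.
Take 250 from S3 at 10 — need 1550 more.
S19 at 55: take all 500 GPU-h — 1050 still needed.
Take 950 from S27 at 70 — need 100 more.
Take 100 from SZ at 85 to finish.
Cost = 250×10 + 500×55 + 950×70 + 100×85 = 105000.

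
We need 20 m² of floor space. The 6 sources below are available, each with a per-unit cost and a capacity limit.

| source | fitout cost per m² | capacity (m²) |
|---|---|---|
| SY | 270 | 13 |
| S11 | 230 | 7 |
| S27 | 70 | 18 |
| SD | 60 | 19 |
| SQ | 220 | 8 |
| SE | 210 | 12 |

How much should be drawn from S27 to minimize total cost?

Fill from the cheapest source first.
Take 19 from SD at 60 — need 1 more.
S27 (70): take the remaining 1 — done.
SE, SQ, S11, SY: unused.

1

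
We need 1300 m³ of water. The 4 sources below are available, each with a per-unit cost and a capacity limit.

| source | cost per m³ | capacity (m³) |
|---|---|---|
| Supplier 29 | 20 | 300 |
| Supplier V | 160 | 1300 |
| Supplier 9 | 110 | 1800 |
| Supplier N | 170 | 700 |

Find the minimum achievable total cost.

116000

Fill from the cheapest source first.
Supplier 29 (20): use full 300 → 1000 m³ to go.
Take 1000 from Supplier 9 at 110 to finish.
Supplier V, Supplier N: unused.
Cost = 300×20 + 1000×110 = 116000.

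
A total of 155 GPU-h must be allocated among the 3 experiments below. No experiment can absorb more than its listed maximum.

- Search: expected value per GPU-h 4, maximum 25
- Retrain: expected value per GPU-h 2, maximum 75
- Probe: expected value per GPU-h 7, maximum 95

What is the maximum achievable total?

835

Order the experiments by expected value per GPU-h: Probe 7 > Search 4 > Retrain 2.
Probe: +95 to 95 (cap) → 60 left.
Search takes 25 to reach its cap of 25 → 35 left.
Retrain has room for 75 but only 35 remain, so it gets 35.
Total = 4×25 + 2×35 + 7×95 = 835.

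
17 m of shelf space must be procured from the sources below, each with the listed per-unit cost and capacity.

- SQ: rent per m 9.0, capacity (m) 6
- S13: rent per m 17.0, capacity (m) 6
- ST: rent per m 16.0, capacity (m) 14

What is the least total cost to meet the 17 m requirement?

Cheapest first:
SQ at 9.0: take all 6 m — 11 still needed.
ST (16.0): take the remaining 11 — done.
S13: unused.
Cost = 6×9.0 + 11×16.0 = 230.

230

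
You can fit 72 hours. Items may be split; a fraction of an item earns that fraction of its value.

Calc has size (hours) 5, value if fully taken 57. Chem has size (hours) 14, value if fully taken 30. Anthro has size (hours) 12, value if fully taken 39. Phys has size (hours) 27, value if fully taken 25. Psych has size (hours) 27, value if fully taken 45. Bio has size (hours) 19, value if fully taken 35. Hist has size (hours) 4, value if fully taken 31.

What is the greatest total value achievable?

Best value per unit of size first: Calc 57/5≈11.4, Hist 31/4≈7.75, Anthro 39/12≈3.25, Chem 30/14≈2.14, Bio 35/19≈1.84, Psych 45/27≈1.67, Phys 25/27≈0.926.
All 5 hours of Calc fit (value 57) — 67 remain.
Hist: take in full, 4 hours for value 31 — 63 left.
Take all of Anthro (12 hours, value 39) — 51 hours left.
All 14 hours of Chem fit (value 30) — 37 remain.
Bio: take in full, 19 hours for value 35 — 18 left.
Fill the last 18 hours with part of Psych: 18/27 of it earns 30.
Total value = 222.

222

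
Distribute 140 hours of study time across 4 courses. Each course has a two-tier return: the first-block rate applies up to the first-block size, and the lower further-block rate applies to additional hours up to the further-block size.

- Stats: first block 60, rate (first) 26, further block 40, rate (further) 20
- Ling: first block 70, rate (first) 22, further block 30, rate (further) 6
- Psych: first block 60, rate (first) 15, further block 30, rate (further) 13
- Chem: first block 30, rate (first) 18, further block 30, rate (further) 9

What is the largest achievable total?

3300

Order all 8 blocks by rate: Stats/T1 26 > Ling/T1 22 > Stats/T2 20 > Chem/T1 18 > Psych/T1 15 > Psych/T2 13 > Chem/T2 9 > Ling/T2 6.
Fill Stats T1 block (60 at 26) → 80 left.
Fill Ling T1 block (70 at 22) → 10 left.
10 remain; put them into Stats T2 at 20.
Total = 26×60 + 22×70 + 20×10 = 3300.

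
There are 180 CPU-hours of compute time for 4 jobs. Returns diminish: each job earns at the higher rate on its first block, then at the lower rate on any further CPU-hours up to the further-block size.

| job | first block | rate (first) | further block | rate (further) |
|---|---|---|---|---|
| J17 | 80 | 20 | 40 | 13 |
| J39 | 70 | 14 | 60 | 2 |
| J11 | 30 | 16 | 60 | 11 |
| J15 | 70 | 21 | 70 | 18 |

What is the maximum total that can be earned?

3610

Rank every tier by rate: J15/first 21 > J17/first 20 > J15/second 18 > J11/first 16 > J39/first 14 > J17/second 13 > J11/second 11 > J39/second 2.
Fill J15 first block (70 at 21) — 110 left.
Fill J17 first block (80 at 20) — 30 left.
J15/second: +30 of 70 at 18; pool empty.
Total = 21×70 + 20×80 + 18×30 = 3610.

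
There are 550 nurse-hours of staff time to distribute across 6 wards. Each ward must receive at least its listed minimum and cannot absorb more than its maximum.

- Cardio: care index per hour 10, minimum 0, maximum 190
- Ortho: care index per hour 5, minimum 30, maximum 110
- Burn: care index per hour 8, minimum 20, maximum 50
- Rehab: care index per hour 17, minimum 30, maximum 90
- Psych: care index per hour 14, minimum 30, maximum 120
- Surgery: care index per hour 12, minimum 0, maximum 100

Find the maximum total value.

Meeting every minimum uses 0+30+20+30+30+0 = 110 nurse-hours, leaving 440.
Highest care index per hour first: Rehab 17 > Psych 14 > Surgery 12 > Cardio 10 > Burn 8 > Ortho 5.
Give Rehab 60 more to hit its cap of 90 → 380 left.
Give Psych 90 more to hit its cap of 120 → 290 left.
Give Surgery 100 more to hit its cap of 100 → 190 left.
Cardio takes 190 more to reach its cap of 190 → 0 left.
Total = 10×190 + 5×30 + 8×20 + 17×90 + 14×120 + 12×100 = 6620.

6620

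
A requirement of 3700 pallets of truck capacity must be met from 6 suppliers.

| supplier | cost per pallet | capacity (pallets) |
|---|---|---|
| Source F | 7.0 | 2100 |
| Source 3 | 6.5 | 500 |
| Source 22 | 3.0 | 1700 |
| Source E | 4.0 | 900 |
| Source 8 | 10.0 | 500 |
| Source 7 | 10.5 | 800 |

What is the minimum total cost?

16150

Cheapest first:
Source 22 (3.0): use full 1700 — 2000 pallets to go.
Source E (4.0): use full 900 — 1100 pallets to go.
Source 3 at 6.5: take all 500 pallets — 600 still needed.
Source F at 7.0: take 600 of its 2100 — requirement met.
Source 8, Source 7: unused.
Cost = 1700×3.0 + 900×4.0 + 500×6.5 + 600×7.0 = 16150.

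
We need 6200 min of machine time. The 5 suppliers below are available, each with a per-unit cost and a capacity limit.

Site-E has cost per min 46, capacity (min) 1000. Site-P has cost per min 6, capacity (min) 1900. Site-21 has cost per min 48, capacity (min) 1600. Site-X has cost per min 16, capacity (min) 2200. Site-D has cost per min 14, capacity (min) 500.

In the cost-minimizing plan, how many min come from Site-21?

600

Cheapest first:
Take 1900 from Site-P at 6 ; need 4300 more.
Site-D at 14: take all 500 min ; 3800 still needed.
Take 2200 from Site-X at 16 ; need 1600 more.
Take 1000 from Site-E at 46 ; need 600 more.
Site-21 (48): take the remaining 600 ; done.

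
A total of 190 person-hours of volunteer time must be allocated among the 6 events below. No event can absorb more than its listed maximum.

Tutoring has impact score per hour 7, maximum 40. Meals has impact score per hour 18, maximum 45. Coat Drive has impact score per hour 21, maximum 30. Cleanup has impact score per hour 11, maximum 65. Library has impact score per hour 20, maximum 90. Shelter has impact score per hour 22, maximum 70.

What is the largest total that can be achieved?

Order the events by impact score per hour: Shelter 22 > Coat Drive 21 > Library 20 > Meals 18 > Cleanup 11 > Tutoring 7.
Shelter takes 70 to reach its cap of 70 → 120 left.
Give Coat Drive 30 to hit its cap of 30 → 90 left.
Library: +90 to 90 (cap) → 0 left.
Total = 21×30 + 20×90 + 22×70 = 3970.

3970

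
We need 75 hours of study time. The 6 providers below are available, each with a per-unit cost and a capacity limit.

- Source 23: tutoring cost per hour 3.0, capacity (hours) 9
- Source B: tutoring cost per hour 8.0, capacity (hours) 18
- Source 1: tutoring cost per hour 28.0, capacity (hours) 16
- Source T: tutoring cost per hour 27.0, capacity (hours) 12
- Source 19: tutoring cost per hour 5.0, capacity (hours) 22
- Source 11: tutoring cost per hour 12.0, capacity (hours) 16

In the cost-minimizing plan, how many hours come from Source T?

Use providers in increasing cost order.
Source 23 at 3.0: take all 9 hours → 66 still needed.
Take 22 from Source 19 at 5.0 → need 44 more.
Take 18 from Source B at 8.0 → need 26 more.
Take 16 from Source 11 at 12.0 → need 10 more.
Source T at 27.0: take 10 of its 12 → requirement met.
Source 1: unused.

10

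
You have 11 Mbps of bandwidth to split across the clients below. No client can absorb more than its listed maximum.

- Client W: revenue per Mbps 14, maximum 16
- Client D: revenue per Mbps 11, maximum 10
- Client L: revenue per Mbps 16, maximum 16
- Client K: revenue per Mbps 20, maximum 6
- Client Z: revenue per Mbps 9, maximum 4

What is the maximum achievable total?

200

Order the clients by revenue per Mbps: Client K 20 > Client L 16 > Client W 14 > Client D 11 > Client Z 9.
Client K takes 6 to reach its cap of 6 ; 5 left.
Client L: +5 (room for 16) → 5. Pool exhausted.
Total = 16×5 + 20×6 = 200.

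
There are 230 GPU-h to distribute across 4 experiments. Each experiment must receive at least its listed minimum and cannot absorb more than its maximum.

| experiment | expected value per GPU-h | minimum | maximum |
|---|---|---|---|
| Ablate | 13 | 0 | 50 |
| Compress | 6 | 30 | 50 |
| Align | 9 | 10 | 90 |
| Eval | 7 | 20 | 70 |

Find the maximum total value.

2060

Meeting every minimum uses 0+30+10+20 = 60 GPU-h, leaving 170.
Order the experiments by expected value per GPU-h: Ablate 13 > Align 9 > Eval 7 > Compress 6.
Ablate: +50 to 50 (cap) ; 120 left.
Give Align 80 more to hit its cap of 90 ; 40 left.
Only 40 left; Eval takes them to reach 60.
Total = 13×50 + 6×30 + 9×90 + 7×60 = 2060.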